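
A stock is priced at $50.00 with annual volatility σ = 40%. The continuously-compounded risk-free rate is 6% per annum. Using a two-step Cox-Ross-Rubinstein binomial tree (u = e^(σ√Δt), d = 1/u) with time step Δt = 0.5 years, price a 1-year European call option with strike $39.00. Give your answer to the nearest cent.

CRR parameters: u = e^(σ√Δt) = e^(0.4·√0.5) = 1.3269, d = 1/u = 0.7536
Per-period rate: rΔt = 0.06·0.5 = 0.03, so R = e^0.03 = 1.0305
Risk-neutral probability p = (e^0.03 − 0.7536)/(1.3269 − 0.7536) = 0.2768/0.5733 = 0.4829
Terminal stock prices: S_uu = 88.03, S_ud = 50, S_dd = 28.4
Terminal payoffs (S − K): max(49.03, 0) = 49.03, max(11, 0) = 11, max(-10.6, 0) = 0
Node u (S = 66.34): V_u = e^(−0.03)·[0.4829·49.0327 + 0.5171·11.0000] = 28.4974
Node d (S = 37.68): V_d = e^(−0.03)·[0.4829·11.0000 + 0.5171·0.0000] = 5.1547
Node 0 (S = 50): V_0 = e^(−0.03)·[0.4829·28.4974 + 0.5171·5.1547] = 15.9410

$15.94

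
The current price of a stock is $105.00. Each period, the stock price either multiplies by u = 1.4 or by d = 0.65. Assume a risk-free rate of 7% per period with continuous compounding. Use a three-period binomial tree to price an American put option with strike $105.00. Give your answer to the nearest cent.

Risk-neutral probability p = (e^0.07 − 0.65)/(1.4 − 0.65) = 0.4225/0.7500 = 0.5633
Terminal stock prices: S_uuu = 288.1, S_uud = 133.8, S_udd = 62.11, S_ddd = 28.84
Terminal payoffs (K − S): max(-183.1, 0) = 0, max(-28.77, 0) = 0, max(42.89, 0) = 42.89, max(76.16, 0) = 76.16
Node uu (S = 205.8): continuation = e^(−0.07)·[0.5633·0.0000 + 0.4367·0.0000] = 0.0000; exercise value = 0.0000 ≤ continuation, so V_uu = 0.0000
Node ud (S = 95.55): continuation = e^(−0.07)·[0.5633·0.0000 + 0.4367·42.8925] = 17.4630; exercise value = 9.4500 ≤ continuation, so V_ud = 17.4630
Node dd (S = 44.36): continuation = e^(−0.07)·[0.5633·42.8925 + 0.4367·76.1644] = 53.5389; exercise value = 60.6375 > continuation, so V_dd = 60.6375 (exercise)
Node u (S = 147): continuation = e^(−0.07)·[0.5633·0.0000 + 0.4367·17.4630] = 7.1098; exercise value = 0.0000 ≤ continuation, so V_u = 7.1098
Node d (S = 68.25): continuation = e^(−0.07)·[0.5633·17.4630 + 0.4367·60.6375] = 33.8603; exercise value = 36.7500 > continuation, so V_d = 36.7500 (exercise)
Node 0 (S = 105): continuation = e^(−0.07)·[0.5633·7.1098 + 0.4367·36.7500] = 18.6967; exercise value = 0.0000 ≤ continuation, so V_0 = 18.6967

$18.70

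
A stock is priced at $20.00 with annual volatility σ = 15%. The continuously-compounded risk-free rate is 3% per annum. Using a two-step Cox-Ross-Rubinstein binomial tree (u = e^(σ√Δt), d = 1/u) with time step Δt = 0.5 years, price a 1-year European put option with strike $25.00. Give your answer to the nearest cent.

CRR parameters: u = e^(σ√Δt) = e^(0.15·√0.5) = 1.1119, d = 1/u = 0.8994
Per-period rate: rΔt = 0.03·0.5 = 0.015, so R = e^0.015 = 1.0151
Risk-neutral probability p = (e^0.015 − 0.8994)/(1.1119 − 0.8994) = 0.1157/0.2125 = 0.5446
Terminal stock prices: S_uu = 24.73, S_ud = 20, S_dd = 16.18
Terminal payoffs (K − S): max(0.2738, 0) = 0.2738, max(5, 0) = 5, max(8.823, 0) = 8.823
Node u (S = 22.24): V_u = e^(−0.015)·[0.5446·0.2738 + 0.4554·5.0000] = 2.3899
Node d (S = 17.99): V_d = e^(−0.015)·[0.5446·5.0000 + 0.4554·8.8228] = 6.6405
Node 0 (S = 20): V_0 = e^(−0.015)·[0.5446·2.3899 + 0.4554·6.6405] = 4.2611

$4.26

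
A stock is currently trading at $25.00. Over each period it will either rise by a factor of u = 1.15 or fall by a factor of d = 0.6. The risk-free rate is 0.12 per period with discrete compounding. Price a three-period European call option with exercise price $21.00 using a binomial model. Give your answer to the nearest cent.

Risk-neutral probability p = (1 + 0.12 − 0.6)/(1.15 − 0.6) = 0.5200/0.5500 = 0.9455
Terminal stock prices: S_uuu = 38.02, S_uud = 19.84, S_udd = 10.35, S_ddd = 5.4
Terminal payoffs (S − K): max(17.02, 0) = 17.02, max(-1.163, 0) = 0, max(-10.65, 0) = 0, max(-15.6, 0) = 0
Node uu (S = 33.06): V_uu = 1/1.12·[0.9455·17.0219 + 0.0545·0.0000] = 14.3691
Node ud (S = 17.25): V_ud = 1/1.12·[0.9455·0.0000 + 0.0545·0.0000] = 0.0000
Node dd (S = 9): V_dd = 1/1.12·[0.9455·0.0000 + 0.0545·0.0000] = 0.0000
Node u (S = 28.75): V_u = 1/1.12·[0.9455·14.3691 + 0.0545·0.0000] = 12.1298
Node d (S = 15): V_d = 1/1.12·[0.9455·0.0000 + 0.0545·0.0000] = 0.0000
Node 0 (S = 25): V_0 = 1/1.12·[0.9455·12.1298 + 0.0545·0.0000] = 10.2394

$10.24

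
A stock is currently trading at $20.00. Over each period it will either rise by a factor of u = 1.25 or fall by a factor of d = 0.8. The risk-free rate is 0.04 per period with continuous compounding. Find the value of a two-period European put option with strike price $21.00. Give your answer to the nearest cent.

Risk-neutral probability p = (e^0.04 − 0.8)/(1.25 − 0.8) = 0.2408/0.4500 = 0.5351
Terminal stock prices: S_uu = 31.25, S_ud = 20, S_dd = 12.8
Terminal payoffs (K − S): max(-10.25, 0) = 0, max(1, 0) = 1, max(8.2, 0) = 8.2
Node u (S = 25): V_u = e^(−0.04)·[0.5351·0.0000 + 0.4649·1.0000] = 0.4466
Node d (S = 16): V_d = e^(−0.04)·[0.5351·1.0000 + 0.4649·8.2000] = 4.1766
Node 0 (S = 20): V_0 = e^(−0.04)·[0.5351·0.4466 + 0.4649·4.1766] = 2.0951

$2.10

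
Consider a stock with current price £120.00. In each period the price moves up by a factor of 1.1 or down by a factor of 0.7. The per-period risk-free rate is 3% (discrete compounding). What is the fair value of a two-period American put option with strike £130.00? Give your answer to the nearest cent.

Risk-neutral probability p = (1 + 0.03 − 0.7)/(1.1 − 0.7) = 0.3300/0.4000 = 0.8250
Terminal stock prices: S_uu = 145.2, S_ud = 92.4, S_dd = 58.8
Terminal payoffs (K − S): max(-15.2, 0) = 0, max(37.6, 0) = 37.6, max(71.2, 0) = 71.2
Node u (S = 132): continuation = 1/1.03·[0.8250·0.0000 + 0.1750·37.6000] = 6.3883; exercise value = 0.0000 ≤ continuation, so V_u = 6.3883
Node d (S = 84): continuation = 1/1.03·[0.8250·37.6000 + 0.1750·71.2000] = 42.2136; exercise value = 46.0000 > continuation, so V_d = 46.0000 (exercise)
Node 0 (S = 120): continuation = 1/1.03·[0.8250·6.3883 + 0.1750·46.0000] = 12.9324; exercise value = 10.0000 ≤ continuation, so V_0 = 12.9324

£12.93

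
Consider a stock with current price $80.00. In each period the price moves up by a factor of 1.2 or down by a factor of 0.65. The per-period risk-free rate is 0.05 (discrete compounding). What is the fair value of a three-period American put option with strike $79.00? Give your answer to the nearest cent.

Risk-neutral probability p = (1 + 0.05 − 0.65)/(1.2 − 0.65) = 0.4000/0.5500 = 0.7273
Terminal stock prices: S_uuu = 138.2, S_uud = 74.88, S_udd = 40.56, S_ddd = 21.97
Terminal payoffs (K − S): max(-59.24, 0) = 0, max(4.12, 0) = 4.12, max(38.44, 0) = 38.44, max(57.03, 0) = 57.03
Node uu (S = 115.2): continuation = 1/1.05·[0.7273·0.0000 + 0.2727·4.1200] = 1.0701; exercise value = 0.0000 ≤ continuation, so V_uu = 1.0701
Node ud (S = 62.4): continuation = 1/1.05·[0.7273·4.1200 + 0.2727·38.4400] = 12.8381; exercise value = 16.6000 > continuation, so V_ud = 16.6000 (exercise)
Node dd (S = 33.8): continuation = 1/1.05·[0.7273·38.4400 + 0.2727·57.0300] = 41.4381; exercise value = 45.2000 > continuation, so V_dd = 45.2000 (exercise)
Node u (S = 96): continuation = 1/1.05·[0.7273·1.0701 + 0.2727·16.6000] = 5.0529; exercise value = 0.0000 ≤ continuation, so V_u = 5.0529
Node d (S = 52): continuation = 1/1.05·[0.7273·16.6000 + 0.2727·45.2000] = 23.2381; exercise value = 27.0000 > continuation, so V_d = 27.0000 (exercise)
Node 0 (S = 80): continuation = 1/1.05·[0.7273·5.0529 + 0.2727·27.0000] = 10.5128; exercise value = 0.0000 ≤ continuation, so V_0 = 10.5128

$10.51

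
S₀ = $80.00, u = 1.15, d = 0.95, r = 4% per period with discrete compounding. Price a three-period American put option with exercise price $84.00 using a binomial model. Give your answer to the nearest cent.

$4.35

Risk-neutral probability p = (1 + 0.04 − 0.95)/(1.15 − 0.95) = 0.0900/0.2000 = 0.4500
Terminal stock prices: S_uuu = 121.7, S_uud = 100.5, S_udd = 83.03, S_ddd = 68.59
Terminal payoffs (K − S): max(-37.67, 0) = 0, max(-16.51, 0) = 0, max(0.97, 0) = 0.97, max(15.41, 0) = 15.41
Node uu (S = 105.8): continuation = 1/1.04·[0.4500·0.0000 + 0.5500·0.0000] = 0.0000; exercise value = 0.0000 ≤ continuation, so V_uu = 0.0000
Node ud (S = 87.4): continuation = 1/1.04·[0.4500·0.0000 + 0.5500·0.9700] = 0.5130; exercise value = 0.0000 ≤ continuation, so V_ud = 0.5130
Node dd (S = 72.2): continuation = 1/1.04·[0.4500·0.9700 + 0.5500·15.4100] = 8.5692; exercise value = 11.8000 > continuation, so V_dd = 11.8000 (exercise)
Node u (S = 92): continuation = 1/1.04·[0.4500·0.0000 + 0.5500·0.5130] = 0.2713; exercise value = 0.0000 ≤ continuation, so V_u = 0.2713
Node d (S = 76): continuation = 1/1.04·[0.4500·0.5130 + 0.5500·11.8000] = 6.4623; exercise value = 8.0000 > continuation, so V_d = 8.0000 (exercise)
Node 0 (S = 80): continuation = 1/1.04·[0.4500·0.2713 + 0.5500·8.0000] = 4.3482; exercise value = 4.0000 ≤ continuation, so V_0 = 4.3482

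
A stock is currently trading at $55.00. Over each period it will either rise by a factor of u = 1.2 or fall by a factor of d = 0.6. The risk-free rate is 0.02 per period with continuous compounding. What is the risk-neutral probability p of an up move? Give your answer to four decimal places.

Risk-neutral probability p = (e^0.02 − 0.6)/(1.2 − 0.6) = 0.4202/0.6000 = 0.7003

p = 0.7003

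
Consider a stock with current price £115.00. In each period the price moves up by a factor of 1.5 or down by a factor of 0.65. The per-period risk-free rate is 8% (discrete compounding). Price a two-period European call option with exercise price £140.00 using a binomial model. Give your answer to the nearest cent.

Risk-neutral probability p = (1 + 0.08 − 0.65)/(1.5 − 0.65) = 0.4300/0.8500 = 0.5059
Terminal stock prices: S_uu = 258.8, S_ud = 112.1, S_dd = 48.59
Terminal payoffs (S − K): max(118.8, 0) = 118.8, max(-27.88, 0) = 0, max(-91.41, 0) = 0
Node u (S = 172.5): V_u = 1/1.08·[0.5059·118.7500 + 0.4941·0.0000] = 55.6236
Node d (S = 74.75): V_d = 1/1.08·[0.5059·0.0000 + 0.4941·0.0000] = 0.0000
Node 0 (S = 115): V_0 = 1/1.08·[0.5059·55.6236 + 0.4941·0.0000] = 26.0546

£26.05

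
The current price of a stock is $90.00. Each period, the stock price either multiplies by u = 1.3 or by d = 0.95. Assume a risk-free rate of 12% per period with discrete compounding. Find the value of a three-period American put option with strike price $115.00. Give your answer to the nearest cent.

$25.00

Risk-neutral probability p = (1 + 0.12 − 0.95)/(1.3 − 0.95) = 0.1700/0.3500 = 0.4857
Terminal stock prices: S_uuu = 197.7, S_uud = 144.5, S_udd = 105.6, S_ddd = 77.16
Terminal payoffs (K − S): max(-82.73, 0) = 0, max(-29.5, 0) = 0, max(9.407, 0) = 9.407, max(37.84, 0) = 37.84
Node uu (S = 152.1): continuation = 1/1.12·[0.4857·0.0000 + 0.5143·0.0000] = 0.0000; exercise value = 0.0000 ≤ continuation, so V_uu = 0.0000
Node ud (S = 111.1): continuation = 1/1.12·[0.4857·0.0000 + 0.5143·9.4075] = 4.3198; exercise value = 3.8500 ≤ continuation, so V_ud = 4.3198
Node dd (S = 81.22): continuation = 1/1.12·[0.4857·9.4075 + 0.5143·37.8363] = 21.4536; exercise value = 33.7750 > continuation, so V_dd = 33.7750 (exercise)
Node u (S = 117): continuation = 1/1.12·[0.4857·0.0000 + 0.5143·4.3198] = 1.9836; exercise value = 0.0000 ≤ continuation, so V_u = 1.9836
Node d (S = 85.5): continuation = 1/1.12·[0.4857·4.3198 + 0.5143·33.7750] = 17.3823; exercise value = 29.5000 > continuation, so V_d = 29.5000 (exercise)
Node 0 (S = 90): continuation = 1/1.12·[0.4857·1.9836 + 0.5143·29.5000] = 14.4061; exercise value = 25.0000 > continuation, so V_0 = 25.0000 (exercise)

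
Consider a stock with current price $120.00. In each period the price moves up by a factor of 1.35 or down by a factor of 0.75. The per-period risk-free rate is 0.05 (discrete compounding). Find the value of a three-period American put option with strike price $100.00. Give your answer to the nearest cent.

$9.29

Risk-neutral probability p = (1 + 0.05 − 0.75)/(1.35 − 0.75) = 0.3000/0.6000 = 0.5000
Terminal stock prices: S_uuu = 295.2, S_uud = 164, S_udd = 91.12, S_ddd = 50.62
Terminal payoffs (K − S): max(-195.2, 0) = 0, max(-64.03, 0) = 0, max(8.875, 0) = 8.875, max(49.38, 0) = 49.38
Node uu (S = 218.7): continuation = 1/1.05·[0.5000·0.0000 + 0.5000·0.0000] = 0.0000; exercise value = 0.0000 ≤ continuation, so V_uu = 0.0000
Node ud (S = 121.5): continuation = 1/1.05·[0.5000·0.0000 + 0.5000·8.8750] = 4.2262; exercise value = 0.0000 ≤ continuation, so V_ud = 4.2262
Node dd (S = 67.5): continuation = 1/1.05·[0.5000·8.8750 + 0.5000·49.3750] = 27.7381; exercise value = 32.5000 > continuation, so V_dd = 32.5000 (exercise)
Node u (S = 162): continuation = 1/1.05·[0.5000·0.0000 + 0.5000·4.2262] = 2.0125; exercise value = 0.0000 ≤ continuation, so V_u = 2.0125
Node d (S = 90): continuation = 1/1.05·[0.5000·4.2262 + 0.5000·32.5000] = 17.4887; exercise value = 10.0000 ≤ continuation, so V_d = 17.4887
Node 0 (S = 120): continuation = 1/1.05·[0.5000·2.0125 + 0.5000·17.4887] = 9.2863; exercise value = 0.0000 ≤ continuation, so V_0 = 9.2863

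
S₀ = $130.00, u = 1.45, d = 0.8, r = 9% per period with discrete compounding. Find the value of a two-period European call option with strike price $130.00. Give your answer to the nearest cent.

Risk-neutral probability p = (1 + 0.09 − 0.8)/(1.45 − 0.8) = 0.2900/0.6500 = 0.4462
Terminal stock prices: S_uu = 273.3, S_ud = 150.8, S_dd = 83.2
Terminal payoffs (S − K): max(143.3, 0) = 143.3, max(20.8, 0) = 20.8, max(-46.8, 0) = 0
Node u (S = 188.5): V_u = 1/1.09·[0.4462·143.3250 + 0.5538·20.8000] = 69.2339
Node d (S = 104): V_d = 1/1.09·[0.4462·20.8000 + 0.5538·0.0000] = 8.5138
Node 0 (S = 130): V_0 = 1/1.09·[0.4462·69.2339 + 0.5538·8.5138] = 32.6645

$32.66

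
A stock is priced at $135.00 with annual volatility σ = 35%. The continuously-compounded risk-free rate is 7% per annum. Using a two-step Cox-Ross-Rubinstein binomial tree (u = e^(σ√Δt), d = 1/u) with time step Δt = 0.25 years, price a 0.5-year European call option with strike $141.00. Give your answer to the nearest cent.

$12.53

CRR parameters: u = e^(σ√Δt) = e^(0.35·√0.25) = 1.1912, d = 1/u = 0.8395
Per-period rate: rΔt = 0.07·0.25 = 0.0175, so R = e^0.0175 = 1.0177
Risk-neutral probability p = (e^0.0175 − 0.8395)/(1.1912 − 0.8395) = 0.1782/0.3518 = 0.5065
Terminal stock prices: S_uu = 191.6, S_ud = 135, S_dd = 95.13
Terminal payoffs (S − K): max(50.57, 0) = 50.57, max(-6, 0) = 0, max(-45.87, 0) = 0
Node u (S = 160.8): V_u = e^(−0.0175)·[0.5065·50.5741 + 0.4935·0.0000] = 25.1736
Node d (S = 113.3): V_d = e^(−0.0175)·[0.5065·0.0000 + 0.4935·0.0000] = 0.0000
Node 0 (S = 135): V_0 = e^(−0.0175)·[0.5065·25.1736 + 0.4935·0.0000] = 12.5304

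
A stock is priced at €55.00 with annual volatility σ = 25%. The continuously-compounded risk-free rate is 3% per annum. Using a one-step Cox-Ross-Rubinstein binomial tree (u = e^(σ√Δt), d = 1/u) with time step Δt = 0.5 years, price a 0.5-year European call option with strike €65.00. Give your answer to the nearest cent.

CRR parameters: u = e^(σ√Δt) = e^(0.25·√0.5) = 1.1934, d = 1/u = 0.8380
Per-period rate: rΔt = 0.03·0.5 = 0.015, so R = e^0.015 = 1.0151
Risk-neutral probability p = (e^0.015 − 0.8380)/(1.1934 − 0.8380) = 0.1771/0.3554 = 0.4984
Terminal stock prices: S_u = 65.64, S_d = 46.09
Terminal payoffs (S − K): max(0.6351, 0) = 0.6351, max(-18.91, 0) = 0
Node 0 (S = 55): V_0 = e^(−0.015)·[0.4984·0.6351 + 0.5016·0.0000] = 0.3118

€0.31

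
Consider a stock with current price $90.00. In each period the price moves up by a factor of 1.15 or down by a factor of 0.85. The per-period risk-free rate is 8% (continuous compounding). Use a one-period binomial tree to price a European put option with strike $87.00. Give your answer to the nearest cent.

Risk-neutral probability p = (e^0.08 − 0.85)/(1.15 − 0.85) = 0.2333/0.3000 = 0.7776
Terminal stock prices: S_u = 103.5, S_d = 76.5
Terminal payoffs (K − S): max(-16.5, 0) = 0, max(10.5, 0) = 10.5
Node 0 (S = 90): V_0 = e^(−0.08)·[0.7776·0.0000 + 0.2224·10.5000] = 2.1554

$2.16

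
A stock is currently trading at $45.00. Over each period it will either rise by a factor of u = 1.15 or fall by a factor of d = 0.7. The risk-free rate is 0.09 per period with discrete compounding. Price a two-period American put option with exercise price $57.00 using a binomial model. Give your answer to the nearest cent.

$12.00

Risk-neutral probability p = (1 + 0.09 − 0.7)/(1.15 − 0.7) = 0.3900/0.4500 = 0.8667
Terminal stock prices: S_uu = 59.51, S_ud = 36.22, S_dd = 22.05
Terminal payoffs (K − S): max(-2.512, 0) = 0, max(20.78, 0) = 20.78, max(34.95, 0) = 34.95
Node u (S = 51.75): continuation = 1/1.09·[0.8667·0.0000 + 0.1333·20.7750] = 2.5413; exercise value = 5.2500 > continuation, so V_u = 5.2500 (exercise)
Node d (S = 31.5): continuation = 1/1.09·[0.8667·20.7750 + 0.1333·34.9500] = 20.7936; exercise value = 25.5000 > continuation, so V_d = 25.5000 (exercise)
Node 0 (S = 45): continuation = 1/1.09·[0.8667·5.2500 + 0.1333·25.5000] = 7.2936; exercise value = 12.0000 > continuation, so V_0 = 12.0000 (exercise)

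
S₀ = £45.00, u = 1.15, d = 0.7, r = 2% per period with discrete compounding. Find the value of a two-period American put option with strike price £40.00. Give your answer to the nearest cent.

Risk-neutral probability p = (1 + 0.02 − 0.7)/(1.15 − 0.7) = 0.3200/0.4500 = 0.7111
Terminal stock prices: S_uu = 59.51, S_ud = 36.22, S_dd = 22.05
Terminal payoffs (K − S): max(-19.51, 0) = 0, max(3.775, 0) = 3.775, max(17.95, 0) = 17.95
Node u (S = 51.75): continuation = 1/1.02·[0.7111·0.0000 + 0.2889·3.7750] = 1.0692; exercise value = 0.0000 ≤ continuation, so V_u = 1.0692
Node d (S = 31.5): continuation = 1/1.02·[0.7111·3.7750 + 0.2889·17.9500] = 7.7157; exercise value = 8.5000 > continuation, so V_d = 8.5000 (exercise)
Node 0 (S = 45): continuation = 1/1.02·[0.7111·1.0692 + 0.2889·8.5000] = 3.1528; exercise value = 0.0000 ≤ continuation, so V_0 = 3.1528

£3.15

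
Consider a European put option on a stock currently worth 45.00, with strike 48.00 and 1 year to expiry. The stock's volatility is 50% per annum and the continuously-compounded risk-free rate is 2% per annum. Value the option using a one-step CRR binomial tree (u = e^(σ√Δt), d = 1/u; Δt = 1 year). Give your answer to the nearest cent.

CRR parameters: u = e^(σ√Δt) = e^(0.5·√1) = 1.6487, d = 1/u = 0.6065
Per-period rate: rΔt = 0.02·1 = 0.02, so R = e^0.02 = 1.0202
Risk-neutral probability p = (e^0.02 − 0.6065)/(1.6487 − 0.6065) = 0.4137/1.0422 = 0.3969
Terminal stock prices: S_u = 74.19, S_d = 27.29
Terminal payoffs (K − S): max(-26.19, 0) = 0, max(20.71, 0) = 20.71
Node 0 (S = 45): V_0 = e^(−0.02)·[0.3969·0.0000 + 0.6031·20.7061] = 12.2401

12.24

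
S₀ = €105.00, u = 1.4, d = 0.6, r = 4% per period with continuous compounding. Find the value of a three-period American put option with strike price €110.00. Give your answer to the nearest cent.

Risk-neutral probability p = (e^0.04 − 0.6)/(1.4 − 0.6) = 0.4408/0.8000 = 0.5510
Terminal stock prices: S_uuu = 288.1, S_uud = 123.5, S_udd = 52.92, S_ddd = 22.68
Terminal payoffs (K − S): max(-178.1, 0) = 0, max(-13.48, 0) = 0, max(57.08, 0) = 57.08, max(87.32, 0) = 87.32
Node uu (S = 205.8): continuation = e^(−0.04)·[0.5510·0.0000 + 0.4490·0.0000] = 0.0000; exercise value = 0.0000 ≤ continuation, so V_uu = 0.0000
Node ud (S = 88.2): continuation = e^(−0.04)·[0.5510·0.0000 + 0.4490·57.0800] = 24.6233; exercise value = 21.8000 ≤ continuation, so V_ud = 24.6233
Node dd (S = 37.8): continuation = e^(−0.04)·[0.5510·57.0800 + 0.4490·87.3200] = 67.8868; exercise value = 72.2000 > continuation, so V_dd = 72.2000 (exercise)
Node u (S = 147): continuation = e^(−0.04)·[0.5510·0.0000 + 0.4490·24.6233] = 10.6220; exercise value = 0.0000 ≤ continuation, so V_u = 10.6220
Node d (S = 63): continuation = e^(−0.04)·[0.5510·24.6233 + 0.4490·72.2000] = 44.1815; exercise value = 47.0000 > continuation, so V_d = 47.0000 (exercise)
Node 0 (S = 105): continuation = e^(−0.04)·[0.5510·10.6220 + 0.4490·47.0000] = 25.8983; exercise value = 5.0000 ≤ continuation, so V_0 = 25.8983

€25.90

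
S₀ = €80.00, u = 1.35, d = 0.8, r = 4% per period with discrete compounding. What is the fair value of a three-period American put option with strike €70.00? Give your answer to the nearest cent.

Risk-neutral probability p = (1 + 0.04 − 0.8)/(1.35 − 0.8) = 0.2400/0.5500 = 0.4364
Terminal stock prices: S_uuu = 196.8, S_uud = 116.6, S_udd = 69.12, S_ddd = 40.96
Terminal payoffs (K − S): max(-126.8, 0) = 0, max(-46.64, 0) = 0, max(0.88, 0) = 0.88, max(29.04, 0) = 29.04
Node uu (S = 145.8): continuation = 1/1.04·[0.4364·0.0000 + 0.5636·0.0000] = 0.0000; exercise value = 0.0000 ≤ continuation, so V_uu = 0.0000
Node ud (S = 86.4): continuation = 1/1.04·[0.4364·0.0000 + 0.5636·0.8800] = 0.4769; exercise value = 0.0000 ≤ continuation, so V_ud = 0.4769
Node dd (S = 51.2): continuation = 1/1.04·[0.4364·0.8800 + 0.5636·29.0400] = 16.1077; exercise value = 18.8000 > continuation, so V_dd = 18.8000 (exercise)
Node u (S = 108): continuation = 1/1.04·[0.4364·0.0000 + 0.5636·0.4769] = 0.2585; exercise value = 0.0000 ≤ continuation, so V_u = 0.2585
Node d (S = 64): continuation = 1/1.04·[0.4364·0.4769 + 0.5636·18.8000] = 10.3889; exercise value = 6.0000 ≤ continuation, so V_d = 10.3889
Node 0 (S = 80): continuation = 1/1.04·[0.4364·0.2585 + 0.5636·10.3889] = 5.7388; exercise value = 0.0000 ≤ continuation, so V_0 = 5.7388

€5.74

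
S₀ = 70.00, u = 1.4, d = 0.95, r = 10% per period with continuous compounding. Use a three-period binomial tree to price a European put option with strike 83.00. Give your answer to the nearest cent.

4.79

Risk-neutral probability p = (e^0.1 − 0.95)/(1.4 − 0.95) = 0.1552/0.4500 = 0.3448
Terminal stock prices: S_uuu = 192.1, S_uud = 130.3, S_udd = 88.44, S_ddd = 60.02
Terminal payoffs (K − S): max(-109.1, 0) = 0, max(-47.34, 0) = 0, max(-5.445, 0) = 0, max(22.98, 0) = 22.98
Node uu (S = 137.2): V_uu = e^(−0.1)·[0.3448·0.0000 + 0.6552·0.0000] = 0.0000
Node ud (S = 93.1): V_ud = e^(−0.1)·[0.3448·0.0000 + 0.6552·0.0000] = 0.0000
Node dd (S = 63.17): V_dd = e^(−0.1)·[0.3448·0.0000 + 0.6552·22.9838] = 13.6254
Node u (S = 98): V_u = e^(−0.1)·[0.3448·0.0000 + 0.6552·0.0000] = 0.0000
Node d (S = 66.5): V_d = e^(−0.1)·[0.3448·0.0000 + 0.6552·13.6254] = 8.0775
Node 0 (S = 70): V_0 = e^(−0.1)·[0.3448·0.0000 + 0.6552·8.0775] = 4.7886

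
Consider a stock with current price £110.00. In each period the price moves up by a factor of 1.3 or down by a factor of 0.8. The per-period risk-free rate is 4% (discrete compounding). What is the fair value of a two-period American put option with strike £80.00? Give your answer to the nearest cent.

Risk-neutral probability p = (1 + 0.04 − 0.8)/(1.3 − 0.8) = 0.2400/0.5000 = 0.4800
Terminal stock prices: S_uu = 185.9, S_ud = 114.4, S_dd = 70.4
Terminal payoffs (K − S): max(-105.9, 0) = 0, max(-34.4, 0) = 0, max(9.6, 0) = 9.6
Node u (S = 143): continuation = 1/1.04·[0.4800·0.0000 + 0.5200·0.0000] = 0.0000; exercise value = 0.0000 ≤ continuation, so V_u = 0.0000
Node d (S = 88): continuation = 1/1.04·[0.4800·0.0000 + 0.5200·9.6000] = 4.8000; exercise value = 0.0000 ≤ continuation, so V_d = 4.8000
Node 0 (S = 110): continuation = 1/1.04·[0.4800·0.0000 + 0.5200·4.8000] = 2.4000; exercise value = 0.0000 ≤ continuation, so V_0 = 2.4000

£2.40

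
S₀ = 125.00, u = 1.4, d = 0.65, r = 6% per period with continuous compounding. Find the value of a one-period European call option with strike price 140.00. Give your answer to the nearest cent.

Risk-neutral probability p = (e^0.06 − 0.65)/(1.4 − 0.65) = 0.4118/0.7500 = 0.5491
Terminal stock prices: S_u = 175, S_d = 81.25
Terminal payoffs (S − K): max(35, 0) = 35, max(-58.75, 0) = 0
Node 0 (S = 125): V_0 = e^(−0.06)·[0.5491·35.0000 + 0.4509·0.0000] = 18.0998

18.10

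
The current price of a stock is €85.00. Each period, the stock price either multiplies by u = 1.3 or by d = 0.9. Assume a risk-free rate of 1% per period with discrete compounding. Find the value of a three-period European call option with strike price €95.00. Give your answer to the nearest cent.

€7.33

Risk-neutral probability p = (1 + 0.01 − 0.9)/(1.3 − 0.9) = 0.1100/0.4000 = 0.2750
Terminal stock prices: S_uuu = 186.7, S_uud = 129.3, S_udd = 89.51, S_ddd = 61.97
Terminal payoffs (S − K): max(91.75, 0) = 91.75, max(34.28, 0) = 34.28, max(-5.495, 0) = 0, max(-33.03, 0) = 0
Node uu (S = 143.7): V_uu = 1/1.01·[0.2750·91.7450 + 0.7250·34.2850] = 49.5906
Node ud (S = 99.45): V_ud = 1/1.01·[0.2750·34.2850 + 0.7250·0.0000] = 9.3350
Node dd (S = 68.85): V_dd = 1/1.01·[0.2750·0.0000 + 0.7250·0.0000] = 0.0000
Node u (S = 110.5): V_u = 1/1.01·[0.2750·49.5906 + 0.7250·9.3350] = 20.2033
Node d (S = 76.5): V_d = 1/1.01·[0.2750·9.3350 + 0.7250·0.0000] = 2.5417
Node 0 (S = 85): V_0 = 1/1.01·[0.2750·20.2033 + 0.7250·2.5417] = 7.3254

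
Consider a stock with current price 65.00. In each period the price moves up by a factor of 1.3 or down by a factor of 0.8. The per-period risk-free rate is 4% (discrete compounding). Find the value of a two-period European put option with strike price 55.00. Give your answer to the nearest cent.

Risk-neutral probability p = (1 + 0.04 − 0.8)/(1.3 − 0.8) = 0.2400/0.5000 = 0.4800
Terminal stock prices: S_uu = 109.9, S_ud = 67.6, S_dd = 41.6
Terminal payoffs (K − S): max(-54.85, 0) = 0, max(-12.6, 0) = 0, max(13.4, 0) = 13.4
Node u (S = 84.5): V_u = 1/1.04·[0.4800·0.0000 + 0.5200·0.0000] = 0.0000
Node d (S = 52): V_d = 1/1.04·[0.4800·0.0000 + 0.5200·13.4000] = 6.7000
Node 0 (S = 65): V_0 = 1/1.04·[0.4800·0.0000 + 0.5200·6.7000] = 3.3500

3.35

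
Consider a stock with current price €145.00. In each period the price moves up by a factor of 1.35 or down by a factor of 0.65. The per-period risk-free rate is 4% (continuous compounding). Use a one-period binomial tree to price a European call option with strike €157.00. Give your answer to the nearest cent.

€20.79

Risk-neutral probability p = (e^0.04 − 0.65)/(1.35 − 0.65) = 0.3908/0.7000 = 0.5583
Terminal stock prices: S_u = 195.8, S_d = 94.25
Terminal payoffs (S − K): max(38.75, 0) = 38.75, max(-62.75, 0) = 0
Node 0 (S = 145): V_0 = e^(−0.04)·[0.5583·38.7500 + 0.4417·0.0000] = 20.7859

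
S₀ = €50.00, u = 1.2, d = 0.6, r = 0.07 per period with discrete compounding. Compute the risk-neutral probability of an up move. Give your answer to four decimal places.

p = 0.7833

Risk-neutral probability p = (1 + 0.07 − 0.6)/(1.2 − 0.6) = 0.4700/0.6000 = 0.7833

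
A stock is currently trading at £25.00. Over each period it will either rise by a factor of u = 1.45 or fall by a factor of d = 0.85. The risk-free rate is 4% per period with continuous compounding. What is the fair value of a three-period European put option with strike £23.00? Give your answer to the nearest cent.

£2.15

Risk-neutral probability p = (e^0.04 − 0.85)/(1.45 − 0.85) = 0.1908/0.6000 = 0.3180
Terminal stock prices: S_uuu = 76.22, S_uud = 44.68, S_udd = 26.19, S_ddd = 15.35
Terminal payoffs (K − S): max(-53.22, 0) = 0, max(-21.68, 0) = 0, max(-3.191, 0) = 0, max(7.647, 0) = 7.647
Node uu (S = 52.56): V_uu = e^(−0.04)·[0.3180·0.0000 + 0.6820·0.0000] = 0.0000
Node ud (S = 30.81): V_ud = e^(−0.04)·[0.3180·0.0000 + 0.6820·0.0000] = 0.0000
Node dd (S = 18.06): V_dd = e^(−0.04)·[0.3180·0.0000 + 0.6820·7.6469] = 5.0105
Node u (S = 36.25): V_u = e^(−0.04)·[0.3180·0.0000 + 0.6820·0.0000] = 0.0000
Node d (S = 21.25): V_d = e^(−0.04)·[0.3180·0.0000 + 0.6820·5.0105] = 3.2831
Node 0 (S = 25): V_0 = e^(−0.04)·[0.3180·0.0000 + 0.6820·3.2831] = 2.1512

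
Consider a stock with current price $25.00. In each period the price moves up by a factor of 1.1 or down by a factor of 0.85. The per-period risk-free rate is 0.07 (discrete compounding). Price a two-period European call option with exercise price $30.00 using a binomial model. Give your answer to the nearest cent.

$0.17

Risk-neutral probability p = (1 + 0.07 − 0.85)/(1.1 − 0.85) = 0.2200/0.2500 = 0.8800
Terminal stock prices: S_uu = 30.25, S_ud = 23.38, S_dd = 18.06
Terminal payoffs (S − K): max(0.25, 0) = 0.25, max(-6.625, 0) = 0, max(-11.94, 0) = 0
Node u (S = 27.5): V_u = 1/1.07·[0.8800·0.2500 + 0.1200·0.0000] = 0.2056
Node d (S = 21.25): V_d = 1/1.07·[0.8800·0.0000 + 0.1200·0.0000] = 0.0000
Node 0 (S = 25): V_0 = 1/1.07·[0.8800·0.2056 + 0.1200·0.0000] = 0.1691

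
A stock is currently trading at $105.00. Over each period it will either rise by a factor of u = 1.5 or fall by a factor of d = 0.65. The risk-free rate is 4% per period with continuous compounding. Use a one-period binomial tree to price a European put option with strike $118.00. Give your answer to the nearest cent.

$25.82

Risk-neutral probability p = (e^0.04 − 0.65)/(1.5 − 0.65) = 0.3908/0.8500 = 0.4598
Terminal stock prices: S_u = 157.5, S_d = 68.25
Terminal payoffs (K − S): max(-39.5, 0) = 0, max(49.75, 0) = 49.75
Node 0 (S = 105): V_0 = e^(−0.04)·[0.4598·0.0000 + 0.5402·49.7500] = 25.8222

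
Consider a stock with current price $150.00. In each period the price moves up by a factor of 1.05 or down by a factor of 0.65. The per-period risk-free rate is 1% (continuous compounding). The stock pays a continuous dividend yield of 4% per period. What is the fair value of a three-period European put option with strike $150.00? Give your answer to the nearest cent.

Per-period risk-free factor R = e^0.01 = 1.0101; dividend-adjusted growth = e^(0.01−0.04) = 0.9704.
Risk-neutral probability p = (0.9704 − 0.65)/(1.05 − 0.65) = 0.3204/0.4000 = 0.8011
Terminal stock prices: S_uuu = 173.6, S_uud = 107.5, S_udd = 66.54, S_ddd = 41.19
Terminal payoffs (K − S): max(-23.64, 0) = 0, max(42.51, 0) = 42.51, max(83.46, 0) = 83.46, max(108.8, 0) = 108.8
Node uu (S = 165.4): V_uu = e^(−0.01)·[0.8011·0.0000 + 0.1989·42.5062] = 8.3698
Node ud (S = 102.4): V_ud = e^(−0.01)·[0.8011·42.5062 + 0.1989·83.4562] = 50.1467
Node dd (S = 63.38): V_dd = e^(−0.01)·[0.8011·83.4562 + 0.1989·108.8063] = 87.6174
Node u (S = 157.5): V_u = e^(−0.01)·[0.8011·8.3698 + 0.1989·50.1467] = 16.5127
Node d (S = 97.5): V_d = e^(−0.01)·[0.8011·50.1467 + 0.1989·87.6174] = 57.0260
Node 0 (S = 150): V_0 = e^(−0.01)·[0.8011·16.5127 + 0.1989·57.0260] = 24.3257

$24.33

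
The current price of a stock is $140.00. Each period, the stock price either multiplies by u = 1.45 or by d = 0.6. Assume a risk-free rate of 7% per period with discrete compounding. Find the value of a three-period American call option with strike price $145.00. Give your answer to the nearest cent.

$49.47

Risk-neutral probability p = (1 + 0.07 − 0.6)/(1.45 − 0.6) = 0.4700/0.8500 = 0.5529
Terminal stock prices: S_uuu = 426.8, S_uud = 176.6, S_udd = 73.08, S_ddd = 30.24
Terminal payoffs (S − K): max(281.8, 0) = 281.8, max(31.61, 0) = 31.61, max(-71.92, 0) = 0, max(-114.8, 0) = 0
Node uu (S = 294.4): continuation = 1/1.07·[0.5529·281.8075 + 0.4471·31.6100] = 158.8360; exercise value = 149.3500 ≤ continuation, so V_uu = 158.8360
Node ud (S = 121.8): continuation = 1/1.07·[0.5529·31.6100 + 0.4471·0.0000] = 16.3350; exercise value = 0.0000 ≤ continuation, so V_ud = 16.3350
Node dd (S = 50.4): continuation = 1/1.07·[0.5529·0.0000 + 0.4471·0.0000] = 0.0000; exercise value = 0.0000 ≤ continuation, so V_dd = 0.0000
Node u (S = 203): continuation = 1/1.07·[0.5529·158.8360 + 0.4471·16.3350] = 88.9062; exercise value = 58.0000 ≤ continuation, so V_u = 88.9062
Node d (S = 84): continuation = 1/1.07·[0.5529·16.3350 + 0.4471·0.0000] = 8.4414; exercise value = 0.0000 ≤ continuation, so V_d = 8.4414
Node 0 (S = 140): continuation = 1/1.07·[0.5529·88.9062 + 0.4471·8.4414] = 49.4708; exercise value = 0.0000 ≤ continuation, so V_0 = 49.4708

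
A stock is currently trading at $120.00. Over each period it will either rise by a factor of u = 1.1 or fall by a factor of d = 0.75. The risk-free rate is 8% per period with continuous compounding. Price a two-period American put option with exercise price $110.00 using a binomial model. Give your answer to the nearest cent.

$1.31

Risk-neutral probability p = (e^0.08 − 0.75)/(1.1 − 0.75) = 0.3333/0.3500 = 0.9522
Terminal stock prices: S_uu = 145.2, S_ud = 99, S_dd = 67.5
Terminal payoffs (K − S): max(-35.2, 0) = 0, max(11, 0) = 11, max(42.5, 0) = 42.5
Node u (S = 132): continuation = e^(−0.08)·[0.9522·0.0000 + 0.0478·11.0000] = 0.4849; exercise value = 0.0000 ≤ continuation, so V_u = 0.4849
Node d (S = 90): continuation = e^(−0.08)·[0.9522·11.0000 + 0.0478·42.5000] = 11.5428; exercise value = 20.0000 > continuation, so V_d = 20.0000 (exercise)
Node 0 (S = 120): continuation = e^(−0.08)·[0.9522·0.4849 + 0.0478·20.0000] = 1.3078; exercise value = 0.0000 ≤ continuation, so V_0 = 1.3078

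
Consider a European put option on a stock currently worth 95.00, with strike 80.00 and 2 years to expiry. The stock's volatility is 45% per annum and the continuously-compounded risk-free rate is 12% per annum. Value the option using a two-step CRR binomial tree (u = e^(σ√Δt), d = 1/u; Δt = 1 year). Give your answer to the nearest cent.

7.30

CRR parameters: u = e^(σ√Δt) = e^(0.45·√1) = 1.5683, d = 1/u = 0.6376
Per-period rate: rΔt = 0.12·1 = 0.12, so R = e^0.12 = 1.1275
Risk-neutral probability p = (e^0.12 − 0.6376)/(1.5683 − 0.6376) = 0.4899/0.9307 = 0.5264
Terminal stock prices: S_uu = 233.7, S_ud = 95, S_dd = 38.62
Terminal payoffs (K − S): max(-153.7, 0) = 0, max(-15, 0) = 0, max(41.38, 0) = 41.38
Node u (S = 149): V_u = e^(−0.12)·[0.5264·0.0000 + 0.4736·0.0000] = 0.0000
Node d (S = 60.57): V_d = e^(−0.12)·[0.5264·0.0000 + 0.4736·41.3759] = 17.3815
Node 0 (S = 95): V_0 = e^(−0.12)·[0.5264·0.0000 + 0.4736·17.3815] = 7.3017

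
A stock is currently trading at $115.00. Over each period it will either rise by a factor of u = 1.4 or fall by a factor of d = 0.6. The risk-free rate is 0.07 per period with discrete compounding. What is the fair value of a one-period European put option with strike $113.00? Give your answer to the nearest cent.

$16.96

Risk-neutral probability p = (1 + 0.07 − 0.6)/(1.4 − 0.6) = 0.4700/0.8000 = 0.5875
Terminal stock prices: S_u = 161, S_d = 69
Terminal payoffs (K − S): max(-48, 0) = 0, max(44, 0) = 44
Node 0 (S = 115): V_0 = 1/1.07·[0.5875·0.0000 + 0.4125·44.0000] = 16.9626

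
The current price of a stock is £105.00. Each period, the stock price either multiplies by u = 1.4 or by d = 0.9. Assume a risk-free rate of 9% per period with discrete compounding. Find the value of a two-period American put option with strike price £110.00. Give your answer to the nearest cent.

£8.82

Risk-neutral probability p = (1 + 0.09 − 0.9)/(1.4 − 0.9) = 0.1900/0.5000 = 0.3800
Terminal stock prices: S_uu = 205.8, S_ud = 132.3, S_dd = 85.05
Terminal payoffs (K − S): max(-95.8, 0) = 0, max(-22.3, 0) = 0, max(24.95, 0) = 24.95
Node u (S = 147): continuation = 1/1.09·[0.3800·0.0000 + 0.6200·0.0000] = 0.0000; exercise value = 0.0000 ≤ continuation, so V_u = 0.0000
Node d (S = 94.5): continuation = 1/1.09·[0.3800·0.0000 + 0.6200·24.9500] = 14.1917; exercise value = 15.5000 > continuation, so V_d = 15.5000 (exercise)
Node 0 (S = 105): continuation = 1/1.09·[0.3800·0.0000 + 0.6200·15.5000] = 8.8165; exercise value = 5.0000 ≤ continuation, so V_0 = 8.8165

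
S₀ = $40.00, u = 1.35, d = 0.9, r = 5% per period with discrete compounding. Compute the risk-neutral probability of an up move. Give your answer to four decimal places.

Risk-neutral probability p = (1 + 0.05 − 0.9)/(1.35 − 0.9) = 0.1500/0.4500 = 0.3333

p = 0.3333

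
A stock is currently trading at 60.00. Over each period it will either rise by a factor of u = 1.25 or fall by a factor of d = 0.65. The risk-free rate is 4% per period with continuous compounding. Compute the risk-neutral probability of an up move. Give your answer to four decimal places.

Risk-neutral probability p = (e^0.04 − 0.65)/(1.25 − 0.65) = 0.3908/0.6000 = 0.6514

p = 0.6514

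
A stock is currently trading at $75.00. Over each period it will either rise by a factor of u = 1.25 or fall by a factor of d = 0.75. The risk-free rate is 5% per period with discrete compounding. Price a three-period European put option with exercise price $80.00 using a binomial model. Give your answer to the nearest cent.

Risk-neutral probability p = (1 + 0.05 − 0.75)/(1.25 − 0.75) = 0.3000/0.5000 = 0.6000
Terminal stock prices: S_uuu = 146.5, S_uud = 87.89, S_udd = 52.73, S_ddd = 31.64
Terminal payoffs (K − S): max(-66.48, 0) = 0, max(-7.891, 0) = 0, max(27.27, 0) = 27.27, max(48.36, 0) = 48.36
Node uu (S = 117.2): V_uu = 1/1.05·[0.6000·0.0000 + 0.4000·0.0000] = 0.0000
Node ud (S = 70.31): V_ud = 1/1.05·[0.6000·0.0000 + 0.4000·27.2656] = 10.3869
Node dd (S = 42.19): V_dd = 1/1.05·[0.6000·27.2656 + 0.4000·48.3594] = 34.0030
Node u (S = 93.75): V_u = 1/1.05·[0.6000·0.0000 + 0.4000·10.3869] = 3.9569
Node d (S = 56.25): V_d = 1/1.05·[0.6000·10.3869 + 0.4000·34.0030] = 18.8889
Node 0 (S = 75): V_0 = 1/1.05·[0.6000·3.9569 + 0.4000·18.8889] = 9.4569

$9.46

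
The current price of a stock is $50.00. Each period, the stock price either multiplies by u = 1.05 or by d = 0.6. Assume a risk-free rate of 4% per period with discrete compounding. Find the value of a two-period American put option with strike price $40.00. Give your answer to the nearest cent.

Risk-neutral probability p = (1 + 0.04 − 0.6)/(1.05 − 0.6) = 0.4400/0.4500 = 0.9778
Terminal stock prices: S_uu = 55.12, S_ud = 31.5, S_dd = 18
Terminal payoffs (K − S): max(-15.12, 0) = 0, max(8.5, 0) = 8.5, max(22, 0) = 22
Node u (S = 52.5): continuation = 1/1.04·[0.9778·0.0000 + 0.0222·8.5000] = 0.1816; exercise value = 0.0000 ≤ continuation, so V_u = 0.1816
Node d (S = 30): continuation = 1/1.04·[0.9778·8.5000 + 0.0222·22.0000] = 8.4615; exercise value = 10.0000 > continuation, so V_d = 10.0000 (exercise)
Node 0 (S = 50): continuation = 1/1.04·[0.9778·0.1816 + 0.0222·10.0000] = 0.3844; exercise value = 0.0000 ≤ continuation, so V_0 = 0.3844

$0.38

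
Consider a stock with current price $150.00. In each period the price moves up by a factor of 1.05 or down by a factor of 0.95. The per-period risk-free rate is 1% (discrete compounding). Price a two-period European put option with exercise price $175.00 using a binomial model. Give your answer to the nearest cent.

$21.55

Risk-neutral probability p = (1 + 0.01 − 0.95)/(1.05 − 0.95) = 0.0600/0.1000 = 0.6000
Terminal stock prices: S_uu = 165.4, S_ud = 149.6, S_dd = 135.4
Terminal payoffs (K − S): max(9.625, 0) = 9.625, max(25.38, 0) = 25.38, max(39.62, 0) = 39.62
Node u (S = 157.5): V_u = 1/1.01·[0.6000·9.6250 + 0.4000·25.3750] = 15.7673
Node d (S = 142.5): V_d = 1/1.01·[0.6000·25.3750 + 0.4000·39.6250] = 30.7673
Node 0 (S = 150): V_0 = 1/1.01·[0.6000·15.7673 + 0.4000·30.7673] = 21.5518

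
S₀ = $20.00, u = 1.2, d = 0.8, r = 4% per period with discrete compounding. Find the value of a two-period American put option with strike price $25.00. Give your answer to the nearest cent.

Risk-neutral probability p = (1 + 0.04 − 0.8)/(1.2 − 0.8) = 0.2400/0.4000 = 0.6000
Terminal stock prices: S_uu = 28.8, S_ud = 19.2, S_dd = 12.8
Terminal payoffs (K − S): max(-3.8, 0) = 0, max(5.8, 0) = 5.8, max(12.2, 0) = 12.2
Node u (S = 24): continuation = 1/1.04·[0.6000·0.0000 + 0.4000·5.8000] = 2.2308; exercise value = 1.0000 ≤ continuation, so V_u = 2.2308
Node d (S = 16): continuation = 1/1.04·[0.6000·5.8000 + 0.4000·12.2000] = 8.0385; exercise value = 9.0000 > continuation, so V_d = 9.0000 (exercise)
Node 0 (S = 20): continuation = 1/1.04·[0.6000·2.2308 + 0.4000·9.0000] = 4.7485; exercise value = 5.0000 > continuation, so V_0 = 5.0000 (exercise)

$5.00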